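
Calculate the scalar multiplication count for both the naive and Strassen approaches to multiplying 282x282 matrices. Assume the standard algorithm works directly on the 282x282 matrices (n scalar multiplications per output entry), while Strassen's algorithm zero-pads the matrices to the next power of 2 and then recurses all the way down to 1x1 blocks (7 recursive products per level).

Matrix multiplication for 282x282 matrices:

Strassen's algorithm requires power-of-2 dimensions. Pad 282x282 to 512x512 (next power of 2).

Standard algorithm: 282^3 = 22425768 multiplications
Strassen's algorithm: 7^(log2(512)) = 7^9 = 40353607 multiplications
Difference: 22425768 - 40353607 = -17927839 (Strassen uses MORE here due to padding overhead — for small or just-over-power-of-2 n, padding can outweigh the per-level savings)

Standard: 22425768 multiplications (282^3). Strassen: 40353607 multiplications (7^9, after padding to 512x512). Strassen reduces 8 recursive multiplications to 7 at each level.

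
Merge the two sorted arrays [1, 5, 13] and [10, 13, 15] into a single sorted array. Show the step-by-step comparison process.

Merging process:

Compare 1 vs 10: take 1 from left. Merged: [1]
Compare 5 vs 10: take 5 from left. Merged: [1, 5]
Compare 13 vs 10: take 10 from right. Merged: [1, 5, 10]
Compare 13 vs 13: take 13 from left. Merged: [1, 5, 10, 13]
Append remaining from right: [13, 15]. Merged: [1, 5, 10, 13, 13, 15]

Final merged array: [1, 5, 10, 13, 13, 15]
Total comparisons: 4

The merged array is [1, 5, 10, 13, 13, 15], requiring 4 comparisons. The merge step runs in O(n) time where n is the total number of elements.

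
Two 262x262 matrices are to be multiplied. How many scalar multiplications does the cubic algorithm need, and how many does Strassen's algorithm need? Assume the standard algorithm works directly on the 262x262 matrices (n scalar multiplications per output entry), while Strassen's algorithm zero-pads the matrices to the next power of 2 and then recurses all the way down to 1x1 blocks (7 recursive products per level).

Matrix multiplication for 262x262 matrices:

Strassen's algorithm requires power-of-2 dimensions. Pad 262x262 to 512x512 (next power of 2).

Standard algorithm: 262^3 = 17984728 multiplications
Strassen's algorithm: 7^(log2(512)) = 7^9 = 40353607 multiplications
Difference: 17984728 - 40353607 = -22368879 (Strassen uses MORE here due to padding overhead — for small or just-over-power-of-2 n, padding can outweigh the per-level savings)

Standard: 17984728 multiplications (262^3). Strassen: 40353607 multiplications (7^9, after padding to 512x512). Strassen reduces 8 recursive multiplications to 7 at each level.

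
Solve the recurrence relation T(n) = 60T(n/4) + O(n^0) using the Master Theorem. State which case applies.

Master Theorem for T(n) = 60T(n/4) + O(n^0):

a = 60, b = 4, c = 0
log_b(a) = log_4(60) = 2.9534

Case 1: c = 0 < log_4(60) = 2.9534
T(n) = O(n^(log_4 60))

For T(n) = 60T(n/4) + O(n^0): log_4(60) = 2.9534. This is Case 1 of the Master Theorem (c < log_b(a), work dominated by leaves), giving O(n^(log_4 60)).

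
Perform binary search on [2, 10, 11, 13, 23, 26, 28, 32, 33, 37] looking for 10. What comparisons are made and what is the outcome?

Binary search for 10 in [2, 10, 11, 13, 23, 26, 28, 32, 33, 37]:

lo=0, hi=9, mid=4, arr[mid]=23 -> 23 > 10, search left half
lo=0, hi=3, mid=1, arr[mid]=10 -> Found target at index 1!

Binary search finds 10 at index 1 after 2 comparisons. The search repeatedly halves the search space by comparing with the middle element.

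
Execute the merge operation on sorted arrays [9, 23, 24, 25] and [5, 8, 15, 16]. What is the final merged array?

Merging process:

Compare 9 vs 5: take 5 from right. Merged: [5]
Compare 9 vs 8: take 8 from right. Merged: [5, 8]
Compare 9 vs 15: take 9 from left. Merged: [5, 8, 9]
Compare 23 vs 15: take 15 from right. Merged: [5, 8, 9, 15]
Compare 23 vs 16: take 16 from right. Merged: [5, 8, 9, 15, 16]
Append remaining from left: [23, 24, 25]. Merged: [5, 8, 9, 15, 16, 23, 24, 25]

Final merged array: [5, 8, 9, 15, 16, 23, 24, 25]
Total comparisons: 5

The merged array is [5, 8, 9, 15, 16, 23, 24, 25], requiring 5 comparisons. The merge step runs in O(n) time where n is the total number of elements.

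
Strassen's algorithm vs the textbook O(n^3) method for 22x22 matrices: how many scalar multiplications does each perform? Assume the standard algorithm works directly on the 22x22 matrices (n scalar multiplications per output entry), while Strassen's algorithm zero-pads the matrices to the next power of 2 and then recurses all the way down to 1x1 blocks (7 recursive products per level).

Matrix multiplication for 22x22 matrices:

Strassen's algorithm requires power-of-2 dimensions. Pad 22x22 to 32x32 (next power of 2).

Standard algorithm: 22^3 = 10648 multiplications
Strassen's algorithm: 7^(log2(32)) = 7^5 = 16807 multiplications
Difference: 10648 - 16807 = -6159 (Strassen uses MORE here due to padding overhead — for small or just-over-power-of-2 n, padding can outweigh the per-level savings)

Standard: 10648 multiplications (22^3). Strassen: 16807 multiplications (7^5, after padding to 32x32). Strassen reduces 8 recursive multiplications to 7 at each level.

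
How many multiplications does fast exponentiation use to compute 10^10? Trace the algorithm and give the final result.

Computing 10^10 by squaring (build up from 10^1; each line after the first costs one multiplication):

10^1 = 10
10^2 = (10^1)^2 = 10^2 = 100
10^4 = (10^2)^2 = 100^2 = 10000
10^5 = 10 * 10^4 = 10 * 10000 = 100000
10^10 = (10^5)^2 = 100000^2 = 10000000000

Result: 10000000000
Multiplications needed: 4 (4 lines after 10^1)

10^10 = 10000000000. Using exponentiation by squaring, this requires 4 multiplications. The key idea: if the exponent is even, square the half-power; if odd, multiply by the base once.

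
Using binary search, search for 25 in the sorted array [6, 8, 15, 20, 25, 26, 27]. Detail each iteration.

Binary search for 25 in [6, 8, 15, 20, 25, 26, 27]:

lo=0, hi=6, mid=3, arr[mid]=20 -> 20 < 25, search right half
lo=4, hi=6, mid=5, arr[mid]=26 -> 26 > 25, search left half
lo=4, hi=4, mid=4, arr[mid]=25 -> Found target at index 4!

Binary search finds 25 at index 4 after 3 comparisons. The search repeatedly halves the search space by comparing with the middle element.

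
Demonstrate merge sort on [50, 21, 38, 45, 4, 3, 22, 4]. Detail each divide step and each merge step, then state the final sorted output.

Merge sort trace:

Split: [50, 21, 38, 45, 4, 3, 22, 4] -> [50, 21, 38, 45] and [4, 3, 22, 4]
  Split: [50, 21, 38, 45] -> [50, 21] and [38, 45]
    Split: [50, 21] -> [50] and [21]
    Merge: [50] + [21] -> [21, 50]
    Split: [38, 45] -> [38] and [45]
    Merge: [38] + [45] -> [38, 45]
  Merge: [21, 50] + [38, 45] -> [21, 38, 45, 50]
  Split: [4, 3, 22, 4] -> [4, 3] and [22, 4]
    Split: [4, 3] -> [4] and [3]
    Merge: [4] + [3] -> [3, 4]
    Split: [22, 4] -> [22] and [4]
    Merge: [22] + [4] -> [4, 22]
  Merge: [3, 4] + [4, 22] -> [3, 4, 4, 22]
Merge: [21, 38, 45, 50] + [3, 4, 4, 22] -> [3, 4, 4, 21, 22, 38, 45, 50]

Final sorted array: [3, 4, 4, 21, 22, 38, 45, 50]

The merge sort proceeds by recursively splitting the array and merging sorted halves.
After all merges, the sorted array is [3, 4, 4, 21, 22, 38, 45, 50].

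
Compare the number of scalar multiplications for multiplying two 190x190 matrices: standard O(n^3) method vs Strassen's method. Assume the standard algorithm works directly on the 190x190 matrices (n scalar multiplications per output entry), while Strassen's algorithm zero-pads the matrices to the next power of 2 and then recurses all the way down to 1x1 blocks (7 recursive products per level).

Matrix multiplication for 190x190 matrices:

Strassen's algorithm requires power-of-2 dimensions. Pad 190x190 to 256x256 (next power of 2).

Standard algorithm: 190^3 = 6859000 multiplications
Strassen's algorithm: 7^(log2(256)) = 7^8 = 5764801 multiplications
Savings: 6859000 - 5764801 = 1094199 multiplications

Standard: 6859000 multiplications (190^3). Strassen: 5764801 multiplications (7^8, after padding to 256x256). Strassen reduces 8 recursive multiplications to 7 at each level.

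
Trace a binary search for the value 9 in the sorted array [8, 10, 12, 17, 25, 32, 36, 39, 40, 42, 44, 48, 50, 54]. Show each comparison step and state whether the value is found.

Binary search for 9 in [8, 10, 12, 17, 25, 32, 36, 39, 40, 42, 44, 48, 50, 54]:

lo=0, hi=13, mid=6, arr[mid]=36 -> 36 > 9, search left half
lo=0, hi=5, mid=2, arr[mid]=12 -> 12 > 9, search left half
lo=0, hi=1, mid=0, arr[mid]=8 -> 8 < 9, search right half
lo=1, hi=1, mid=1, arr[mid]=10 -> 10 > 9, search left half
lo=1 > hi=0, target 9 not found

Binary search determines that 9 is not in the array after 4 comparisons. The search space was exhausted without finding the target.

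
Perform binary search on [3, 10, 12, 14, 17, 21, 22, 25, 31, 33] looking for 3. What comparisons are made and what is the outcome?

Binary search for 3 in [3, 10, 12, 14, 17, 21, 22, 25, 31, 33]:

lo=0, hi=9, mid=4, arr[mid]=17 -> 17 > 3, search left half
lo=0, hi=3, mid=1, arr[mid]=10 -> 10 > 3, search left half
lo=0, hi=0, mid=0, arr[mid]=3 -> Found target at index 0!

Binary search finds 3 at index 0 after 3 comparisons. The search repeatedly halves the search space by comparing with the middle element.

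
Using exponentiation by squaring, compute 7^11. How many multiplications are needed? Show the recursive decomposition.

Computing 7^11 by squaring (build up from 7^1; each line after the first costs one multiplication):

7^1 = 7
7^2 = (7^1)^2 = 7^2 = 49
7^4 = (7^2)^2 = 49^2 = 2401
7^5 = 7 * 7^4 = 7 * 2401 = 16807
7^10 = (7^5)^2 = 16807^2 = 282475249
7^11 = 7 * 7^10 = 7 * 282475249 = 1977326743

Result: 1977326743
Multiplications needed: 5 (5 lines after 7^1)

7^11 = 1977326743. Using exponentiation by squaring, this requires 5 multiplications. The key idea: if the exponent is even, square the half-power; if odd, multiply by the base once.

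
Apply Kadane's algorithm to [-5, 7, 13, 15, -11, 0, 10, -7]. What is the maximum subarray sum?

Using Kadane's algorithm on [-5, 7, 13, 15, -11, 0, 10, -7]:

Scanning through the array:
Position 1 (value 7): max_ending_here = 7, max_so_far = 7
Position 2 (value 13): max_ending_here = 20, max_so_far = 20
Position 3 (value 15): max_ending_here = 35, max_so_far = 35
Position 4 (value -11): max_ending_here = 24, max_so_far = 35
Position 5 (value 0): max_ending_here = 24, max_so_far = 35
Position 6 (value 10): max_ending_here = 34, max_so_far = 35
Position 7 (value -7): max_ending_here = 27, max_so_far = 35

Maximum subarray: [7, 13, 15]
Maximum sum: 35

The maximum subarray is [7, 13, 15] with sum 35. This subarray runs from index 1 to index 3.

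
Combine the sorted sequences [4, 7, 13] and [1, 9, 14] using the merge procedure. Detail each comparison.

Merging process:

Compare 4 vs 1: take 1 from right. Merged: [1]
Compare 4 vs 9: take 4 from left. Merged: [1, 4]
Compare 7 vs 9: take 7 from left. Merged: [1, 4, 7]
Compare 13 vs 9: take 9 from right. Merged: [1, 4, 7, 9]
Compare 13 vs 14: take 13 from left. Merged: [1, 4, 7, 9, 13]
Append remaining from right: [14]. Merged: [1, 4, 7, 9, 13, 14]

Final merged array: [1, 4, 7, 9, 13, 14]
Total comparisons: 5

The merged array is [1, 4, 7, 9, 13, 14], requiring 5 comparisons. The merge step runs in O(n) time where n is the total number of elements.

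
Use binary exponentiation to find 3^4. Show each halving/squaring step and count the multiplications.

Computing 3^4 by squaring (build up from 3^1; each line after the first costs one multiplication):

3^1 = 3
3^2 = (3^1)^2 = 3^2 = 9
3^4 = (3^2)^2 = 9^2 = 81

Result: 81
Multiplications needed: 2 (2 lines after 3^1)

3^4 = 81. Using exponentiation by squaring, this requires 2 multiplications. The key idea: if the exponent is even, square the half-power; if odd, multiply by the base once.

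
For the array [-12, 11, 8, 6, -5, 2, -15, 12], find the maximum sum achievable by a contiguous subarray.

Using Kadane's algorithm on [-12, 11, 8, 6, -5, 2, -15, 12]:

Scanning through the array:
Position 1 (value 11): max_ending_here = 11, max_so_far = 11
Position 2 (value 8): max_ending_here = 19, max_so_far = 19
Position 3 (value 6): max_ending_here = 25, max_so_far = 25
Position 4 (value -5): max_ending_here = 20, max_so_far = 25
Position 5 (value 2): max_ending_here = 22, max_so_far = 25
Position 6 (value -15): max_ending_here = 7, max_so_far = 25
Position 7 (value 12): max_ending_here = 19, max_so_far = 25

Maximum subarray: [11, 8, 6]
Maximum sum: 25

The maximum subarray is [11, 8, 6] with sum 25. This subarray runs from index 1 to index 3.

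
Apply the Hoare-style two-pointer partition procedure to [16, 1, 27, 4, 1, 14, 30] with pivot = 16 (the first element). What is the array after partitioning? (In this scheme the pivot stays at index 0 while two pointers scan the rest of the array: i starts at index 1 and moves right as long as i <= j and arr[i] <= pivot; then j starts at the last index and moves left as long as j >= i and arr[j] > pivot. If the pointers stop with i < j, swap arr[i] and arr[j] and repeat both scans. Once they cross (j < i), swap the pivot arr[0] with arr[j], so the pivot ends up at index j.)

Hoare-style two-pointer partition with pivot = 16:

Initial array: [16, 1, 27, 4, 1, 14, 30]

Pointers start at i = 1, j = 6.
i stops at index 2 (arr[2]=27 > 16), j stops at index 5 (arr[5]=14 <= 16): swap arr[2] and arr[5], array becomes [16, 1, 14, 4, 1, 27, 30]
i ends at 5, j ends at 4: the pointers have crossed (j < i), so scanning stops.

Swap pivot arr[0] with arr[4] to place pivot at position 4: [1, 1, 14, 4, 16, 27, 30]
Pivot position: 4

After partitioning with pivot 16, the array becomes [1, 1, 14, 4, 16, 27, 30]. The pivot is placed at index 4. All elements to the left of the pivot are <= 16, and all elements to the right are > 16.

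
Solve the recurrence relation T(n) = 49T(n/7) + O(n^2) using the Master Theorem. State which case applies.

Master Theorem for T(n) = 49T(n/7) + O(n^2):

a = 49, b = 7, c = 2
log_b(a) = log_7(49) = 2.0000

Case 2: c = 2 = log_7(49) = 2.0000
T(n) = O(n^2 log n) = O(n^2 log n)

For T(n) = 49T(n/7) + O(n^2): log_7(49) = 2.0000. This is Case 2 of the Master Theorem (c = log_b(a), equal work at all levels), giving O(n^2 log n).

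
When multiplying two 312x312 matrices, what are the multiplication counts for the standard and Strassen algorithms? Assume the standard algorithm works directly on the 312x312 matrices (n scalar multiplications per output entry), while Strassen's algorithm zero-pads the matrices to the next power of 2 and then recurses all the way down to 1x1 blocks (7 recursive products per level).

Matrix multiplication for 312x312 matrices:

Strassen's algorithm requires power-of-2 dimensions. Pad 312x312 to 512x512 (next power of 2).

Standard algorithm: 312^3 = 30371328 multiplications
Strassen's algorithm: 7^(log2(512)) = 7^9 = 40353607 multiplications
Difference: 30371328 - 40353607 = -9982279 (Strassen uses MORE here due to padding overhead — for small or just-over-power-of-2 n, padding can outweigh the per-level savings)

Standard: 30371328 multiplications (312^3). Strassen: 40353607 multiplications (7^9, after padding to 512x512). Strassen reduces 8 recursive multiplications to 7 at each level.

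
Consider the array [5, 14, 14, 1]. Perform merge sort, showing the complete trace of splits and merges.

Merge sort trace:

Split: [5, 14, 14, 1] -> [5, 14] and [14, 1]
  Split: [5, 14] -> [5] and [14]
  Merge: [5] + [14] -> [5, 14]
  Split: [14, 1] -> [14] and [1]
  Merge: [14] + [1] -> [1, 14]
Merge: [5, 14] + [1, 14] -> [1, 5, 14, 14]

Final sorted array: [1, 5, 14, 14]

The merge sort proceeds by recursively splitting the array and merging sorted halves.
After all merges, the sorted array is [1, 5, 14, 14].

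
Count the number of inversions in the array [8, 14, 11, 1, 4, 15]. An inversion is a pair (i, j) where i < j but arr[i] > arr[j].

Finding inversions in [8, 14, 11, 1, 4, 15]:

(0, 3): arr[0]=8 > arr[3]=1
(0, 4): arr[0]=8 > arr[4]=4
(1, 2): arr[1]=14 > arr[2]=11
(1, 3): arr[1]=14 > arr[3]=1
(1, 4): arr[1]=14 > arr[4]=4
(2, 3): arr[2]=11 > arr[3]=1
(2, 4): arr[2]=11 > arr[4]=4

Total inversions: 7

The array has 7 inversion(s): (0,3), (0,4), (1,2), (1,3), (1,4), (2,3), (2,4). Each pair (i,j) satisfies i < j and arr[i] > arr[j].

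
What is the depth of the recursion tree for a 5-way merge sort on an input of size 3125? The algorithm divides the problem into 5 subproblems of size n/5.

For divide and conquer with division factor 5:

Problem sizes at each level:
Level 0: 3125
Level 1: 625
Level 2: 125
Level 3: 25
Level 4: 5
Level 5: 1

The root is level 0 and the size-1 base case is level 5 (the tree spans levels 0 through 5, i.e. 6 levels counting the root), so the depth is the number of divisions: log_5(3125) = 5

The recursion tree depth is log_5(3125) = 5. At each level, the problem size is divided by 5, so it takes 5 divisions to reduce to a base case of size 1. The algorithm makes 5 recursive calls at each level.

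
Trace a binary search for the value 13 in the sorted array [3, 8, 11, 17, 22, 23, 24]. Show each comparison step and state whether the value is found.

Binary search for 13 in [3, 8, 11, 17, 22, 23, 24]:

lo=0, hi=6, mid=3, arr[mid]=17 -> 17 > 13, search left half
lo=0, hi=2, mid=1, arr[mid]=8 -> 8 < 13, search right half
lo=2, hi=2, mid=2, arr[mid]=11 -> 11 < 13, search right half
lo=3 > hi=2, target 13 not found

Binary search determines that 13 is not in the array after 3 comparisons. The search space was exhausted without finding the target.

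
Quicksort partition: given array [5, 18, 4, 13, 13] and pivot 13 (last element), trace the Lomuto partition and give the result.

Lomuto partition with pivot = 13:

Initial array: [5, 18, 4, 13, 13]

arr[0]=5 <= 13: swap with position 0, array becomes [5, 18, 4, 13, 13]
arr[1]=18 > 13: no swap
arr[2]=4 <= 13: swap with position 1, array becomes [5, 4, 18, 13, 13]
arr[3]=13 <= 13: swap with position 2, array becomes [5, 4, 13, 18, 13]

Place pivot at position 3: [5, 4, 13, 13, 18]
Pivot position: 3

After partitioning with pivot 13, the array becomes [5, 4, 13, 13, 18]. The pivot is placed at index 3. All elements to the left of the pivot are <= 13, and all elements to the right are > 13.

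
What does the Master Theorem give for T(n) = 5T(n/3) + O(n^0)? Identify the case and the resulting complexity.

Master Theorem for T(n) = 5T(n/3) + O(n^0):

a = 5, b = 3, c = 0
log_b(a) = log_3(5) = 1.4650

Case 1: c = 0 < log_3(5) = 1.4650
T(n) = O(n^(log_3 5))

For T(n) = 5T(n/3) + O(n^0): log_3(5) = 1.4650. This is Case 1 of the Master Theorem (c < log_b(a), work dominated by leaves), giving O(n^(log_3 5)).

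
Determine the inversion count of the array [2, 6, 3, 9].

Finding inversions in [2, 6, 3, 9]:

(1, 2): arr[1]=6 > arr[2]=3

Total inversions: 1

The array has 1 inversion(s): (1,2). Each pair (i,j) satisfies i < j and arr[i] > arr[j].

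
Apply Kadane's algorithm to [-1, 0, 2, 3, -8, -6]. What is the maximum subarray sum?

Using Kadane's algorithm on [-1, 0, 2, 3, -8, -6]:

Scanning through the array:
Position 1 (value 0): max_ending_here = 0, max_so_far = 0
Position 2 (value 2): max_ending_here = 2, max_so_far = 2
Position 3 (value 3): max_ending_here = 5, max_so_far = 5
Position 4 (value -8): max_ending_here = -3, max_so_far = 5
Position 5 (value -6): max_ending_here = -6, max_so_far = 5

Maximum subarray: [0, 2, 3]
Maximum sum: 5

The maximum subarray is [0, 2, 3] with sum 5. This subarray runs from index 1 to index 3.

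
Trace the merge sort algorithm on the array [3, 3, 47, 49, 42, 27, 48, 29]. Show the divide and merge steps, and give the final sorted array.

Merge sort trace:

Split: [3, 3, 47, 49, 42, 27, 48, 29] -> [3, 3, 47, 49] and [42, 27, 48, 29]
  Split: [3, 3, 47, 49] -> [3, 3] and [47, 49]
    Split: [3, 3] -> [3] and [3]
    Merge: [3] + [3] -> [3, 3]
    Split: [47, 49] -> [47] and [49]
    Merge: [47] + [49] -> [47, 49]
  Merge: [3, 3] + [47, 49] -> [3, 3, 47, 49]
  Split: [42, 27, 48, 29] -> [42, 27] and [48, 29]
    Split: [42, 27] -> [42] and [27]
    Merge: [42] + [27] -> [27, 42]
    Split: [48, 29] -> [48] and [29]
    Merge: [48] + [29] -> [29, 48]
  Merge: [27, 42] + [29, 48] -> [27, 29, 42, 48]
Merge: [3, 3, 47, 49] + [27, 29, 42, 48] -> [3, 3, 27, 29, 42, 47, 48, 49]

Final sorted array: [3, 3, 27, 29, 42, 47, 48, 49]

The merge sort proceeds by recursively splitting the array and merging sorted halves.
After all merges, the sorted array is [3, 3, 27, 29, 42, 47, 48, 49].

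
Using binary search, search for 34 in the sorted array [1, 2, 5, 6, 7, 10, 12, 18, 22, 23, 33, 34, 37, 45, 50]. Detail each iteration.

Binary search for 34 in [1, 2, 5, 6, 7, 10, 12, 18, 22, 23, 33, 34, 37, 45, 50]:

lo=0, hi=14, mid=7, arr[mid]=18 -> 18 < 34, search right half
lo=8, hi=14, mid=11, arr[mid]=34 -> Found target at index 11!

Binary search finds 34 at index 11 after 2 comparisons. The search repeatedly halves the search space by comparing with the middle element.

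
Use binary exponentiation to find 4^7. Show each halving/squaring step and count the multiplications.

Computing 4^7 by squaring (build up from 4^1; each line after the first costs one multiplication):

4^1 = 4
4^2 = (4^1)^2 = 4^2 = 16
4^3 = 4 * 4^2 = 4 * 16 = 64
4^6 = (4^3)^2 = 64^2 = 4096
4^7 = 4 * 4^6 = 4 * 4096 = 16384

Result: 16384
Multiplications needed: 4 (4 lines after 4^1)

4^7 = 16384. Using exponentiation by squaring, this requires 4 multiplications. The key idea: if the exponent is even, square the half-power; if odd, multiply by the base once.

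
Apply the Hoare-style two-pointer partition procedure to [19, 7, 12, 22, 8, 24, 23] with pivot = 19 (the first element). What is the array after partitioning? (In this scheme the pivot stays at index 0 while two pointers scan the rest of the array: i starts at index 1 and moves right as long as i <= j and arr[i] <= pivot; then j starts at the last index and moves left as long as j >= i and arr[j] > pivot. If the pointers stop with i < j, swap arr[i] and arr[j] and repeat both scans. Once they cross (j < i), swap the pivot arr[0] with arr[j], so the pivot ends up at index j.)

Hoare-style two-pointer partition with pivot = 19:

Initial array: [19, 7, 12, 22, 8, 24, 23]

Pointers start at i = 1, j = 6.
i stops at index 3 (arr[3]=22 > 19), j stops at index 4 (arr[4]=8 <= 19): swap arr[3] and arr[4], array becomes [19, 7, 12, 8, 22, 24, 23]
i ends at 4, j ends at 3: the pointers have crossed (j < i), so scanning stops.

Swap pivot arr[0] with arr[3] to place pivot at position 3: [8, 7, 12, 19, 22, 24, 23]
Pivot position: 3

After partitioning with pivot 19, the array becomes [8, 7, 12, 19, 22, 24, 23]. The pivot is placed at index 3. All elements to the left of the pivot are <= 19, and all elements to the right are > 19.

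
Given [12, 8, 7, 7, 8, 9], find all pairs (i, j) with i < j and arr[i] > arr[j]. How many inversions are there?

Finding inversions in [12, 8, 7, 7, 8, 9]:

(0, 1): arr[0]=12 > arr[1]=8
(0, 2): arr[0]=12 > arr[2]=7
(0, 3): arr[0]=12 > arr[3]=7
(0, 4): arr[0]=12 > arr[4]=8
(0, 5): arr[0]=12 > arr[5]=9
(1, 2): arr[1]=8 > arr[2]=7
(1, 3): arr[1]=8 > arr[3]=7

Total inversions: 7

The array has 7 inversion(s): (0,1), (0,2), (0,3), (0,4), (0,5), (1,2), (1,3). Each pair (i,j) satisfies i < j and arr[i] > arr[j].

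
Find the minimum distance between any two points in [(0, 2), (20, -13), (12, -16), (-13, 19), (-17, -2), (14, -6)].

Computing all pairwise distances among 6 points:

d((0, 2), (20, -13)) = 25.0
d((0, 2), (12, -16)) = 21.6333
d((0, 2), (-13, 19)) = 21.4009
d((0, 2), (-17, -2)) = 17.4642
d((0, 2), (14, -6)) = 16.1245
d((20, -13), (12, -16)) = 8.544 <-- minimum
d((20, -13), (-13, 19)) = 45.9674
d((20, -13), (-17, -2)) = 38.6005
d((20, -13), (14, -6)) = 9.2195
d((12, -16), (-13, 19)) = 43.0116
d((12, -16), (-17, -2)) = 32.2025
d((12, -16), (14, -6)) = 10.198
d((-13, 19), (-17, -2)) = 21.3776
d((-13, 19), (14, -6)) = 36.7967
d((-17, -2), (14, -6)) = 31.257

Closest pair: (20, -13) and (12, -16) with distance 8.544

The closest pair is (20, -13) and (12, -16) with Euclidean distance 8.544. For 6 points, brute-force pairwise comparison is shown above. For large n, the divide-and-conquer algorithm (sort by x, recurse on halves, check the dividing strip) achieves O(n log n).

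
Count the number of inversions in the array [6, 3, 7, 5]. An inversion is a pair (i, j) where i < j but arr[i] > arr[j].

Finding inversions in [6, 3, 7, 5]:

(0, 1): arr[0]=6 > arr[1]=3
(0, 3): arr[0]=6 > arr[3]=5
(2, 3): arr[2]=7 > arr[3]=5

Total inversions: 3

The array has 3 inversion(s): (0,1), (0,3), (2,3). Each pair (i,j) satisfies i < j and arr[i] > arr[j].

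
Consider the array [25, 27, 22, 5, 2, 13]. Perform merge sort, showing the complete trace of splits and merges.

Merge sort trace:

Split: [25, 27, 22, 5, 2, 13] -> [25, 27, 22] and [5, 2, 13]
  Split: [25, 27, 22] -> [25] and [27, 22]
    Split: [27, 22] -> [27] and [22]
    Merge: [27] + [22] -> [22, 27]
  Merge: [25] + [22, 27] -> [22, 25, 27]
  Split: [5, 2, 13] -> [5] and [2, 13]
    Split: [2, 13] -> [2] and [13]
    Merge: [2] + [13] -> [2, 13]
  Merge: [5] + [2, 13] -> [2, 5, 13]
Merge: [22, 25, 27] + [2, 5, 13] -> [2, 5, 13, 22, 25, 27]

Final sorted array: [2, 5, 13, 22, 25, 27]

The merge sort proceeds by recursively splitting the array and merging sorted halves.
After all merges, the sorted array is [2, 5, 13, 22, 25, 27].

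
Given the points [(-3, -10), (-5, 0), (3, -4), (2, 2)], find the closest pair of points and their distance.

Computing all pairwise distances among 4 points:

d((-3, -10), (-5, 0)) = 10.198
d((-3, -10), (3, -4)) = 8.4853
d((-3, -10), (2, 2)) = 13.0
d((-5, 0), (3, -4)) = 8.9443
d((-5, 0), (2, 2)) = 7.2801
d((3, -4), (2, 2)) = 6.0828 <-- minimum

Closest pair: (3, -4) and (2, 2) with distance 6.0828

The closest pair is (3, -4) and (2, 2) with Euclidean distance 6.0828. For 4 points, brute-force pairwise comparison is shown above. For large n, the divide-and-conquer algorithm (sort by x, recurse on halves, check the dividing strip) achieves O(n log n).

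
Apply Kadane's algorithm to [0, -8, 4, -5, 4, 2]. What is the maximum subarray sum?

Using Kadane's algorithm on [0, -8, 4, -5, 4, 2]:

Scanning through the array:
Position 1 (value -8): max_ending_here = -8, max_so_far = 0
Position 2 (value 4): max_ending_here = 4, max_so_far = 4
Position 3 (value -5): max_ending_here = -1, max_so_far = 4
Position 4 (value 4): max_ending_here = 4, max_so_far = 4
Position 5 (value 2): max_ending_here = 6, max_so_far = 6

Maximum subarray: [4, 2]
Maximum sum: 6

The maximum subarray is [4, 2] with sum 6. This subarray runs from index 4 to index 5.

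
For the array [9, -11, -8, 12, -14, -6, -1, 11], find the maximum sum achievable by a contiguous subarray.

Using Kadane's algorithm on [9, -11, -8, 12, -14, -6, -1, 11]:

Scanning through the array:
Position 1 (value -11): max_ending_here = -2, max_so_far = 9
Position 2 (value -8): max_ending_here = -8, max_so_far = 9
Position 3 (value 12): max_ending_here = 12, max_so_far = 12
Position 4 (value -14): max_ending_here = -2, max_so_far = 12
Position 5 (value -6): max_ending_here = -6, max_so_far = 12
Position 6 (value -1): max_ending_here = -1, max_so_far = 12
Position 7 (value 11): max_ending_here = 11, max_so_far = 12

Maximum subarray: [12]
Maximum sum: 12

The maximum subarray is [12] with sum 12. This subarray runs from index 3 to index 3.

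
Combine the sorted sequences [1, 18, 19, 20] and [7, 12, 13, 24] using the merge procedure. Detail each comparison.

Merging process:

Compare 1 vs 7: take 1 from left. Merged: [1]
Compare 18 vs 7: take 7 from right. Merged: [1, 7]
Compare 18 vs 12: take 12 from right. Merged: [1, 7, 12]
Compare 18 vs 13: take 13 from right. Merged: [1, 7, 12, 13]
Compare 18 vs 24: take 18 from left. Merged: [1, 7, 12, 13, 18]
Compare 19 vs 24: take 19 from left. Merged: [1, 7, 12, 13, 18, 19]
Compare 20 vs 24: take 20 from left. Merged: [1, 7, 12, 13, 18, 19, 20]
Append remaining from right: [24]. Merged: [1, 7, 12, 13, 18, 19, 20, 24]

Final merged array: [1, 7, 12, 13, 18, 19, 20, 24]
Total comparisons: 7

The merged array is [1, 7, 12, 13, 18, 19, 20, 24], requiring 7 comparisons. The merge step runs in O(n) time where n is the total number of elements.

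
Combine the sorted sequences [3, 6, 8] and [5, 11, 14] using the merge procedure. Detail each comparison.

Merging process:

Compare 3 vs 5: take 3 from left. Merged: [3]
Compare 6 vs 5: take 5 from right. Merged: [3, 5]
Compare 6 vs 11: take 6 from left. Merged: [3, 5, 6]
Compare 8 vs 11: take 8 from left. Merged: [3, 5, 6, 8]
Append remaining from right: [11, 14]. Merged: [3, 5, 6, 8, 11, 14]

Final merged array: [3, 5, 6, 8, 11, 14]
Total comparisons: 4

The merged array is [3, 5, 6, 8, 11, 14], requiring 4 comparisons. The merge step runs in O(n) time where n is the total number of elements.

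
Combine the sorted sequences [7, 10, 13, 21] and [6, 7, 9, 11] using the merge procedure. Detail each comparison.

Merging process:

Compare 7 vs 6: take 6 from right. Merged: [6]
Compare 7 vs 7: take 7 from left. Merged: [6, 7]
Compare 10 vs 7: take 7 from right. Merged: [6, 7, 7]
Compare 10 vs 9: take 9 from right. Merged: [6, 7, 7, 9]
Compare 10 vs 11: take 10 from left. Merged: [6, 7, 7, 9, 10]
Compare 13 vs 11: take 11 from right. Merged: [6, 7, 7, 9, 10, 11]
Append remaining from left: [13, 21]. Merged: [6, 7, 7, 9, 10, 11, 13, 21]

Final merged array: [6, 7, 7, 9, 10, 11, 13, 21]
Total comparisons: 6

The merged array is [6, 7, 7, 9, 10, 11, 13, 21], requiring 6 comparisons. The merge step runs in O(n) time where n is the total number of elements.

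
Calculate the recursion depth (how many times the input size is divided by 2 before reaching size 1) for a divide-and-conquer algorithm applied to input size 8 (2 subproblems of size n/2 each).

For divide and conquer with division factor 2:

Problem sizes at each level:
Level 0: 8
Level 1: 4
Level 2: 2
Level 3: 1

The root is level 0 and the size-1 base case is level 3 (the tree spans levels 0 through 3, i.e. 4 levels counting the root), so the depth is the number of divisions: log_2(8) = 3

The recursion tree depth is log_2(8) = 3. At each level, the problem size is divided by 2, so it takes 3 divisions to reduce to a base case of size 1. The algorithm makes 2 recursive calls at each level.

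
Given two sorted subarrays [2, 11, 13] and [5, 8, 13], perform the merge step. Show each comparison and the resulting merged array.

Merging process:

Compare 2 vs 5: take 2 from left. Merged: [2]
Compare 11 vs 5: take 5 from right. Merged: [2, 5]
Compare 11 vs 8: take 8 from right. Merged: [2, 5, 8]
Compare 11 vs 13: take 11 from left. Merged: [2, 5, 8, 11]
Compare 13 vs 13: take 13 from left. Merged: [2, 5, 8, 11, 13]
Append remaining from right: [13]. Merged: [2, 5, 8, 11, 13, 13]

Final merged array: [2, 5, 8, 11, 13, 13]
Total comparisons: 5

The merged array is [2, 5, 8, 11, 13, 13], requiring 5 comparisons. The merge step runs in O(n) time where n is the total number of elements.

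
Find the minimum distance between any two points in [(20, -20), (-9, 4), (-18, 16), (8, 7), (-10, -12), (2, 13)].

Computing all pairwise distances among 6 points:

d((20, -20), (-9, 4)) = 37.6431
d((20, -20), (-18, 16)) = 52.345
d((20, -20), (8, 7)) = 29.5466
d((20, -20), (-10, -12)) = 31.0483
d((20, -20), (2, 13)) = 37.5899
d((-9, 4), (-18, 16)) = 15.0
d((-9, 4), (8, 7)) = 17.2627
d((-9, 4), (-10, -12)) = 16.0312
d((-9, 4), (2, 13)) = 14.2127
d((-18, 16), (8, 7)) = 27.5136
d((-18, 16), (-10, -12)) = 29.1204
d((-18, 16), (2, 13)) = 20.2237
d((8, 7), (-10, -12)) = 26.1725
d((8, 7), (2, 13)) = 8.4853 <-- minimum
d((-10, -12), (2, 13)) = 27.7308

Closest pair: (8, 7) and (2, 13) with distance 8.4853

The closest pair is (8, 7) and (2, 13) with Euclidean distance 8.4853. For 6 points, brute-force pairwise comparison is shown above. For large n, the divide-and-conquer algorithm (sort by x, recurse on halves, check the dividing strip) achieves O(n log n).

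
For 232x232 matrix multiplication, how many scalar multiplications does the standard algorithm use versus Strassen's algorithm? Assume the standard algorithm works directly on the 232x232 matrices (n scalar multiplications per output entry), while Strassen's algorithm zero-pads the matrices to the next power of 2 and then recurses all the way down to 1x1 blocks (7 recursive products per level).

Matrix multiplication for 232x232 matrices:

Strassen's algorithm requires power-of-2 dimensions. Pad 232x232 to 256x256 (next power of 2).

Standard algorithm: 232^3 = 12487168 multiplications
Strassen's algorithm: 7^(log2(256)) = 7^8 = 5764801 multiplications
Savings: 12487168 - 5764801 = 6722367 multiplications

Standard: 12487168 multiplications (232^3). Strassen: 5764801 multiplications (7^8, after padding to 256x256). Strassen reduces 8 recursive multiplications to 7 at each level.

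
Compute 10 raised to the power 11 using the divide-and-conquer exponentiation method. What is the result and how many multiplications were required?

Computing 10^11 by squaring (build up from 10^1; each line after the first costs one multiplication):

10^1 = 10
10^2 = (10^1)^2 = 10^2 = 100
10^4 = (10^2)^2 = 100^2 = 10000
10^5 = 10 * 10^4 = 10 * 10000 = 100000
10^10 = (10^5)^2 = 100000^2 = 10000000000
10^11 = 10 * 10^10 = 10 * 10000000000 = 100000000000

Result: 100000000000
Multiplications needed: 5 (5 lines after 10^1)

10^11 = 100000000000. Using exponentiation by squaring, this requires 5 multiplications. The key idea: if the exponent is even, square the half-power; if odd, multiply by the base once.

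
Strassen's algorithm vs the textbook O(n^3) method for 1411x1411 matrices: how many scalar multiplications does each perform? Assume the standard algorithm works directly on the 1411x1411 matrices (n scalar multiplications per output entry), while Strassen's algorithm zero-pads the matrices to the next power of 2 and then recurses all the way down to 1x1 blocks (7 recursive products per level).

Matrix multiplication for 1411x1411 matrices:

Strassen's algorithm requires power-of-2 dimensions. Pad 1411x1411 to 2048x2048 (next power of 2).

Standard algorithm: 1411^3 = 2809189531 multiplications
Strassen's algorithm: 7^(log2(2048)) = 7^11 = 1977326743 multiplications
Savings: 2809189531 - 1977326743 = 831862788 multiplications

Standard: 2809189531 multiplications (1411^3). Strassen: 1977326743 multiplications (7^11, after padding to 2048x2048). Strassen reduces 8 recursive multiplications to 7 at each level.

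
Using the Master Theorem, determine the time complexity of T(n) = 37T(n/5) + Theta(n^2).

Master Theorem for T(n) = 37T(n/5) + O(n^2):

a = 37, b = 5, c = 2
log_b(a) = log_5(37) = 2.2436

Case 1: c = 2 < log_5(37) = 2.2436
T(n) = O(n^(log_5 37))

For T(n) = 37T(n/5) + O(n^2): log_5(37) = 2.2436. This is Case 1 of the Master Theorem (c < log_b(a), work dominated by leaves), giving O(n^(log_5 37)).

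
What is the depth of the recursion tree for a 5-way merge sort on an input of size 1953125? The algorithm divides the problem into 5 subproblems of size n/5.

For divide and conquer with division factor 5:

Problem sizes at each level:
Level 0: 1953125
Level 1: 390625
Level 2: 78125
Level 3: 15625
Level 4: 3125
Level 5: 625
Level 6: 125
Level 7: 25
Level 8: 5
Level 9: 1

The root is level 0 and the size-1 base case is level 9 (the tree spans levels 0 through 9, i.e. 10 levels counting the root), so the depth is the number of divisions: log_5(1953125) = 9

The recursion tree depth is log_5(1953125) = 9. At each level, the problem size is divided by 5, so it takes 9 divisions to reduce to a base case of size 1. The algorithm makes 5 recursive calls at each level.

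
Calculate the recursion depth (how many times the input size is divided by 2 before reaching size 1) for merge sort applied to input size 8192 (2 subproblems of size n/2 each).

For divide and conquer with division factor 2:

Problem sizes at each level:
Level 0: 8192
Level 1: 4096
Level 2: 2048
Level 3: 1024
Level 4: 512
Level 5: 256
Level 6: 128
Level 7: 64
Level 8: 32
Level 9: 16
Level 10: 8
Level 11: 4
Level 12: 2
Level 13: 1

The root is level 0 and the size-1 base case is level 13 (the tree spans levels 0 through 13, i.e. 14 levels counting the root), so the depth is the number of divisions: log_2(8192) = 13

The recursion tree depth is log_2(8192) = 13. At each level, the problem size is divided by 2, so it takes 13 divisions to reduce to a base case of size 1. The algorithm makes 2 recursive calls at each level.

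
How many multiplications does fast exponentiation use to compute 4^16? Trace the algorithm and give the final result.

Computing 4^16 by squaring (build up from 4^1; each line after the first costs one multiplication):

4^1 = 4
4^2 = (4^1)^2 = 4^2 = 16
4^4 = (4^2)^2 = 16^2 = 256
4^8 = (4^4)^2 = 256^2 = 65536
4^16 = (4^8)^2 = 65536^2 = 4294967296

Result: 4294967296
Multiplications needed: 4 (4 lines after 4^1)

4^16 = 4294967296. Using exponentiation by squaring, this requires 4 multiplications. The key idea: if the exponent is even, square the half-power; if odd, multiply by the base once.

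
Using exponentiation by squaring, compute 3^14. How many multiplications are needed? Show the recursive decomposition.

Computing 3^14 by squaring (build up from 3^1; each line after the first costs one multiplication):

3^1 = 3
3^2 = (3^1)^2 = 3^2 = 9
3^3 = 3 * 3^2 = 3 * 9 = 27
3^6 = (3^3)^2 = 27^2 = 729
3^7 = 3 * 3^6 = 3 * 729 = 2187
3^14 = (3^7)^2 = 2187^2 = 4782969

Result: 4782969
Multiplications needed: 5 (5 lines after 3^1)

3^14 = 4782969. Using exponentiation by squaring, this requires 5 multiplications. The key idea: if the exponent is even, square the half-power; if odd, multiply by the base once.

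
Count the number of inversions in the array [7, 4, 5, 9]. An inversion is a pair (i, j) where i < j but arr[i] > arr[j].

Finding inversions in [7, 4, 5, 9]:

(0, 1): arr[0]=7 > arr[1]=4
(0, 2): arr[0]=7 > arr[2]=5

Total inversions: 2

The array has 2 inversion(s): (0,1), (0,2). Each pair (i,j) satisfies i < j and arr[i] > arr[j].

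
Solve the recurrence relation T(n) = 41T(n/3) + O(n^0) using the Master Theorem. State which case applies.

Master Theorem for T(n) = 41T(n/3) + O(n^0):

a = 41, b = 3, c = 0
log_b(a) = log_3(41) = 3.3802

Case 1: c = 0 < log_3(41) = 3.3802
T(n) = O(n^(log_3 41))

For T(n) = 41T(n/3) + O(n^0): log_3(41) = 3.3802. This is Case 1 of the Master Theorem (c < log_b(a), work dominated by leaves), giving O(n^(log_3 41)).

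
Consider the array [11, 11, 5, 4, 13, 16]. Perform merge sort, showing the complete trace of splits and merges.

Merge sort trace:

Split: [11, 11, 5, 4, 13, 16] -> [11, 11, 5] and [4, 13, 16]
  Split: [11, 11, 5] -> [11] and [11, 5]
    Split: [11, 5] -> [11] and [5]
    Merge: [11] + [5] -> [5, 11]
  Merge: [11] + [5, 11] -> [5, 11, 11]
  Split: [4, 13, 16] -> [4] and [13, 16]
    Split: [13, 16] -> [13] and [16]
    Merge: [13] + [16] -> [13, 16]
  Merge: [4] + [13, 16] -> [4, 13, 16]
Merge: [5, 11, 11] + [4, 13, 16] -> [4, 5, 11, 11, 13, 16]

Final sorted array: [4, 5, 11, 11, 13, 16]

The merge sort proceeds by recursively splitting the array and merging sorted halves.
After all merges, the sorted array is [4, 5, 11, 11, 13, 16].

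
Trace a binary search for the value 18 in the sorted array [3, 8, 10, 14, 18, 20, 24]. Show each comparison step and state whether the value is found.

Binary search for 18 in [3, 8, 10, 14, 18, 20, 24]:

lo=0, hi=6, mid=3, arr[mid]=14 -> 14 < 18, search right half
lo=4, hi=6, mid=5, arr[mid]=20 -> 20 > 18, search left half
lo=4, hi=4, mid=4, arr[mid]=18 -> Found target at index 4!

Binary search finds 18 at index 4 after 3 comparisons. The search repeatedly halves the search space by comparing with the middle element.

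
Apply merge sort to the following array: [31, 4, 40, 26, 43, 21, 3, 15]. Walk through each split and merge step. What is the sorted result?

Merge sort trace:

Split: [31, 4, 40, 26, 43, 21, 3, 15] -> [31, 4, 40, 26] and [43, 21, 3, 15]
  Split: [31, 4, 40, 26] -> [31, 4] and [40, 26]
    Split: [31, 4] -> [31] and [4]
    Merge: [31] + [4] -> [4, 31]
    Split: [40, 26] -> [40] and [26]
    Merge: [40] + [26] -> [26, 40]
  Merge: [4, 31] + [26, 40] -> [4, 26, 31, 40]
  Split: [43, 21, 3, 15] -> [43, 21] and [3, 15]
    Split: [43, 21] -> [43] and [21]
    Merge: [43] + [21] -> [21, 43]
    Split: [3, 15] -> [3] and [15]
    Merge: [3] + [15] -> [3, 15]
  Merge: [21, 43] + [3, 15] -> [3, 15, 21, 43]
Merge: [4, 26, 31, 40] + [3, 15, 21, 43] -> [3, 4, 15, 21, 26, 31, 40, 43]

Final sorted array: [3, 4, 15, 21, 26, 31, 40, 43]

The merge sort proceeds by recursively splitting the array and merging sorted halves.
After all merges, the sorted array is [3, 4, 15, 21, 26, 31, 40, 43].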